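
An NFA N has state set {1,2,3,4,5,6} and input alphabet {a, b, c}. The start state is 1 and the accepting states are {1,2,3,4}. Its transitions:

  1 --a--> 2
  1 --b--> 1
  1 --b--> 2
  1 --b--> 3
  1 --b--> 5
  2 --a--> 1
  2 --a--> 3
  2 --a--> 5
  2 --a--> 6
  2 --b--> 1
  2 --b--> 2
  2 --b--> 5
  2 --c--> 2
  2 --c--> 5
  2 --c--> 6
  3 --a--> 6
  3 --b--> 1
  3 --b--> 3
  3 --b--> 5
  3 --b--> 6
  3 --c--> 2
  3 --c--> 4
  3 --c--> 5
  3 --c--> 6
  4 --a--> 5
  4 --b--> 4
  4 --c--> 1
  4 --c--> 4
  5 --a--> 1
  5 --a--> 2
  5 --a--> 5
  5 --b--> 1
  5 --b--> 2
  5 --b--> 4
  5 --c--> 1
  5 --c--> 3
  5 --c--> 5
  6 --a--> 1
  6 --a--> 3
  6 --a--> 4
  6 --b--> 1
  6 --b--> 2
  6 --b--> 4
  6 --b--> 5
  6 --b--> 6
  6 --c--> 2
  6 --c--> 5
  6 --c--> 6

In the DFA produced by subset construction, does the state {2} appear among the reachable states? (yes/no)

Start state of the DFA: {1}.
{1} --a--> {2}  [new]
{1} --b--> {1,2,3,5}  [new]
{1} --c--> ∅  [new]
{2} --a--> {1,3,5,6}  [new]
{2} --b--> {1,2,5}  [new]
{2} --c--> {2,5,6}  [new]
{1,2,3,5} --a--> {1,2,3,5,6}  [new]
{1,2,3,5} --b--> {1,2,3,4,5,6}  [new]
{1,2,3,5} --c--> {1,2,3,4,5,6}  [seen]
∅ --a--> ∅  [seen]
∅ --b--> ∅  [seen]
∅ --c--> ∅  [seen]
{1,3,5,6} --a--> {1,2,3,4,5,6}  [seen]
{1,3,5,6} --b--> {1,2,3,4,5,6}  [seen]
{1,3,5,6} --c--> {1,2,3,4,5,6}  [seen]
{1,2,5} --a--> {1,2,3,5,6}  [seen]
{1,2,5} --b--> {1,2,3,4,5}  [new]
{1,2,5} --c--> {1,2,3,5,6}  [seen]
{2,5,6} --a--> {1,2,3,4,5,6}  [seen]
{2,5,6} --b--> {1,2,4,5,6}  [new]
{2,5,6} --c--> {1,2,3,5,6}  [seen]
{1,2,3,5,6} --a--> {1,2,3,4,5,6}  [seen]
{1,2,3,5,6} --b--> {1,2,3,4,5,6}  [seen]
{1,2,3,5,6} --c--> {1,2,3,4,5,6}  [seen]
{1,2,3,4,5,6} --a--> {1,2,3,4,5,6}  [seen]
{1,2,3,4,5,6} --b--> {1,2,3,4,5,6}  [seen]
{1,2,3,4,5,6} --c--> {1,2,3,4,5,6}  [seen]
{1,2,3,4,5} --a--> {1,2,3,5,6}  [seen]
{1,2,3,4,5} --b--> {1,2,3,4,5,6}  [seen]
{1,2,3,4,5} --c--> {1,2,3,4,5,6}  [seen]
{1,2,4,5,6} --a--> {1,2,3,4,5,6}  [seen]
{1,2,4,5,6} --b--> {1,2,3,4,5,6}  [seen]
{1,2,4,5,6} --c--> {1,2,3,4,5,6}  [seen]
Reachable DFA states: {1}, {2}, {1,2,3,5}, ∅, {1,3,5,6}, {1,2,5}, {2,5,6}, {1,2,3,5,6}, {1,2,3,4,5,6}, {1,2,3,4,5}, {1,2,4,5,6}.
{2} is among them.

yes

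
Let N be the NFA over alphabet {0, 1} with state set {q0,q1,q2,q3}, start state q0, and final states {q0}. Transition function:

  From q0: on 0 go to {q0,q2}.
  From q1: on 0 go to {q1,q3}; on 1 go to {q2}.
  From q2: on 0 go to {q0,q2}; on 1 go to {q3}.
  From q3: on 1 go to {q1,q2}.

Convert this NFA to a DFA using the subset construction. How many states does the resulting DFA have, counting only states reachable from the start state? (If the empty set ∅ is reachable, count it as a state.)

Start state of the DFA: {q0}.
{q0} --0--> {q0,q2}  [new]
{q0} --1--> ∅  [new]
{q0,q2} --0--> {q0,q2}  [seen]
{q0,q2} --1--> {q3}  [new]
∅ --0--> ∅  [seen]
∅ --1--> ∅  [seen]
{q3} --0--> ∅  [seen]
{q3} --1--> {q1,q2}  [new]
{q1,q2} --0--> {q0,q1,q2,q3}  [new]
{q1,q2} --1--> {q2,q3}  [new]
{q0,q1,q2,q3} --0--> {q0,q1,q2,q3}  [seen]
{q0,q1,q2,q3} --1--> {q1,q2,q3}  [new]
{q2,q3} --0--> {q0,q2}  [seen]
{q2,q3} --1--> {q1,q2,q3}  [seen]
{q1,q2,q3} --0--> {q0,q1,q2,q3}  [seen]
{q1,q2,q3} --1--> {q1,q2,q3}  [seen]
Reachable DFA states: {q0}, {q0,q2}, ∅, {q3}, {q1,q2}, {q0,q1,q2,q3}, {q2,q3}, {q1,q2,q3}.

8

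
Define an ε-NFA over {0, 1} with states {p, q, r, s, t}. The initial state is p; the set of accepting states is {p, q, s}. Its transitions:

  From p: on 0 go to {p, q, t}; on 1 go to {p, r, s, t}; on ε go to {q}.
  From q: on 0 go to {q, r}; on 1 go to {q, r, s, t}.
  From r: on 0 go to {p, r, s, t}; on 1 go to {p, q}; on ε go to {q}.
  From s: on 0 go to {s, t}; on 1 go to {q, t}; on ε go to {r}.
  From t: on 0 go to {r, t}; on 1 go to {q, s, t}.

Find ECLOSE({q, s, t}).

Begin with {q, s, t}.
s →ε {r}; add r.
ε-closure = {q, r, s, t}.

{q, r, s, t}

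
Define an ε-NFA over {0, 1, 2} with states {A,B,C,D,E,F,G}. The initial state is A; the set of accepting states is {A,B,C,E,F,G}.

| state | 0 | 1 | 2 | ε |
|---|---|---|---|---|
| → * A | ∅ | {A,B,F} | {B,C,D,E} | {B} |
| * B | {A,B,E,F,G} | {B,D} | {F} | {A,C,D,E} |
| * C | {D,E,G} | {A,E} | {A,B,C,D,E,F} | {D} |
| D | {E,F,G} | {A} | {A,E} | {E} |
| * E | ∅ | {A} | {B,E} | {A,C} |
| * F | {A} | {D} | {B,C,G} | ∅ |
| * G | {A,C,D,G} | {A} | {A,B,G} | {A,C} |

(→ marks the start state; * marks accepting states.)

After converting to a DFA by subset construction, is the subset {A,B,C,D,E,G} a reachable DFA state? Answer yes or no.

Start state of the DFA: {A,B,C,D,E} (ε-closure of the NFA start).
{A,B,C,D,E} --0--> {A,B,C,D,E,F,G}  [new]
{A,B,C,D,E} --1--> {A,B,C,D,E,F}  [new]
{A,B,C,D,E} --2--> {A,B,C,D,E,F}  [seen]
{A,B,C,D,E,F,G} --0--> {A,B,C,D,E,F,G}  [seen]
{A,B,C,D,E,F,G} --1--> {A,B,C,D,E,F}  [seen]
{A,B,C,D,E,F,G} --2--> {A,B,C,D,E,F,G}  [seen]
{A,B,C,D,E,F} --0--> {A,B,C,D,E,F,G}  [seen]
{A,B,C,D,E,F} --1--> {A,B,C,D,E,F}  [seen]
{A,B,C,D,E,F} --2--> {A,B,C,D,E,F,G}  [seen]
Reachable DFA states: {A,B,C,D,E}, {A,B,C,D,E,F,G}, {A,B,C,D,E,F}.
{A,B,C,D,E,G} is not among them.

no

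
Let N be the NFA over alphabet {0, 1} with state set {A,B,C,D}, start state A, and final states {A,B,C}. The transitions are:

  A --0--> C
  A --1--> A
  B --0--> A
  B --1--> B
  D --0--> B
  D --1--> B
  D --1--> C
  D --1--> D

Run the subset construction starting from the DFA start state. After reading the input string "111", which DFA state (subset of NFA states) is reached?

Start: {A}.
δ(A,1) = {A}.
Union: {A}.
After 1: {A}.
δ(A,1) = {A}.
Union: {A}.
After 1: {A}.
δ(A,1) = {A}.
Union: {A}.
After 1: {A}.

{A}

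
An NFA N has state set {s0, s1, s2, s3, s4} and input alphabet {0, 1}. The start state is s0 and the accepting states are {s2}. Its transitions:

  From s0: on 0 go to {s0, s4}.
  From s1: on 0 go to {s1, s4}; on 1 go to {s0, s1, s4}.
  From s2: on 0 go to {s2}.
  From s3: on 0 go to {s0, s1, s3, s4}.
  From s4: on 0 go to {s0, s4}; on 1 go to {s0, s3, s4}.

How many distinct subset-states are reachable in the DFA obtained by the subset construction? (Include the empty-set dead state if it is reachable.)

Start state of the DFA: {s0}.
{s0} --0--> {s0, s4}  [new]
{s0} --1--> ∅  [new]
{s0, s4} --0--> {s0, s4}  [seen]
{s0, s4} --1--> {s0, s3, s4}  [new]
∅ --0--> ∅  [seen]
∅ --1--> ∅  [seen]
{s0, s3, s4} --0--> {s0, s1, s3, s4}  [new]
{s0, s3, s4} --1--> {s0, s3, s4}  [seen]
{s0, s1, s3, s4} --0--> {s0, s1, s3, s4}  [seen]
{s0, s1, s3, s4} --1--> {s0, s1, s3, s4}  [seen]
Reachable DFA states: {s0}, {s0, s4}, ∅, {s0, s3, s4}, {s0, s1, s3, s4}.

5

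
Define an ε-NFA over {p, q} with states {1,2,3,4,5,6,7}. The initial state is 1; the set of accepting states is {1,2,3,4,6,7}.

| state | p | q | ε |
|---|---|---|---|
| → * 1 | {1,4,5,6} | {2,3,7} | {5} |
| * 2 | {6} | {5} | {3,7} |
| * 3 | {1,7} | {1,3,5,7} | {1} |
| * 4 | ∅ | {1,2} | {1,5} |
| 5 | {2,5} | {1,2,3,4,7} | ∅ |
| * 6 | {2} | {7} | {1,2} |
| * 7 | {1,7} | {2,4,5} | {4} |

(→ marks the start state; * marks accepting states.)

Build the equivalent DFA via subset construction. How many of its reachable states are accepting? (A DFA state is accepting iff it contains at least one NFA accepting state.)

3

Start state of the DFA: {1,5} (ε-closure of the NFA start).
{1,5} --p--> {1,2,3,4,5,6,7}  [new]
{1,5} --q--> {1,2,3,4,5,7}  [new]
{1,2,3,4,5,6,7} --p--> {1,2,3,4,5,6,7}  [seen]
{1,2,3,4,5,6,7} --q--> {1,2,3,4,5,7}  [seen]
{1,2,3,4,5,7} --p--> {1,2,3,4,5,6,7}  [seen]
{1,2,3,4,5,7} --q--> {1,2,3,4,5,7}  [seen]
Reachable DFA states: {1,5}, {1,2,3,4,5,6,7}, {1,2,3,4,5,7}.
Accepting DFA states (contain an NFA accepting state): {1,5}, {1,2,3,4,5,6,7}, {1,2,3,4,5,7}.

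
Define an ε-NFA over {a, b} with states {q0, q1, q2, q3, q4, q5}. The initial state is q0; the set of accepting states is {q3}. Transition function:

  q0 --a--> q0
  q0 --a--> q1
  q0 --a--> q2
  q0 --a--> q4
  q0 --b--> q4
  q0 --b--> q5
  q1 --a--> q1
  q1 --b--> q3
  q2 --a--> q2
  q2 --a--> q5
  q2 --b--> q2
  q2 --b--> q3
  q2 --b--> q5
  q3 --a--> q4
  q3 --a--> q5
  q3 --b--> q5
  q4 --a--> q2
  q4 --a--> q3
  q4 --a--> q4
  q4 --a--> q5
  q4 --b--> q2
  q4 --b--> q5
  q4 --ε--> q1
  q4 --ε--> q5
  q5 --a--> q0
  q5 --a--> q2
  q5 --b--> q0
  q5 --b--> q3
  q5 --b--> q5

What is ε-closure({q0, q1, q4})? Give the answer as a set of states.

{q0, q1, q4, q5}

Begin with {q0, q1, q4}.
q4 →ε {q1, q5}; add q5.
ε-closure = {q0, q1, q4, q5}.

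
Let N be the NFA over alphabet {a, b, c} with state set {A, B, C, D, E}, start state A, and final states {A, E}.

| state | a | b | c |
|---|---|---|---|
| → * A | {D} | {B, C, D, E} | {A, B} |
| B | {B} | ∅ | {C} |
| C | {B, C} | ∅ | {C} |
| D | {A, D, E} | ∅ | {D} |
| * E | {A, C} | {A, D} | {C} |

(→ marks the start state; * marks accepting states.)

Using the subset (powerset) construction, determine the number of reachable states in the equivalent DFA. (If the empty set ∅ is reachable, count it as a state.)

Start state of the DFA: {A}.
{A} --a--> {D}  [new]
{A} --b--> {B, C, D, E}  [new]
{A} --c--> {A, B}  [new]
{D} --a--> {A, D, E}  [new]
{D} --b--> ∅  [new]
{D} --c--> {D}  [seen]
{B, C, D, E} --a--> {A, B, C, D, E}  [new]
{B, C, D, E} --b--> {A, D}  [new]
{B, C, D, E} --c--> {C, D}  [new]
{A, B} --a--> {B, D}  [new]
{A, B} --b--> {B, C, D, E}  [seen]
{A, B} --c--> {A, B, C}  [new]
{A, D, E} --a--> {A, C, D, E}  [new]
{A, D, E} --b--> {A, B, C, D, E}  [seen]
{A, D, E} --c--> {A, B, C, D}  [new]
∅ --a--> ∅  [seen]
∅ --b--> ∅  [seen]
∅ --c--> ∅  [seen]
{A, B, C, D, E} --a--> {A, B, C, D, E}  [seen]
{A, B, C, D, E} --b--> {A, B, C, D, E}  [seen]
{A, B, C, D, E} --c--> {A, B, C, D}  [seen]
{A, D} --a--> {A, D, E}  [seen]
{A, D} --b--> {B, C, D, E}  [seen]
{A, D} --c--> {A, B, D}  [new]
{C, D} --a--> {A, B, C, D, E}  [seen]
{C, D} --b--> ∅  [seen]
{C, D} --c--> {C, D}  [seen]
{B, D} --a--> {A, B, D, E}  [new]
{B, D} --b--> ∅  [seen]
{B, D} --c--> {C, D}  [seen]
{A, B, C} --a--> {B, C, D}  [new]
{A, B, C} --b--> {B, C, D, E}  [seen]
{A, B, C} --c--> {A, B, C}  [seen]
{A, C, D, E} --a--> {A, B, C, D, E}  [seen]
{A, C, D, E} --b--> {A, B, C, D, E}  [seen]
{A, C, D, E} --c--> {A, B, C, D}  [seen]
{A, B, C, D} --a--> {A, B, C, D, E}  [seen]
{A, B, C, D} --b--> {B, C, D, E}  [seen]
{A, B, C, D} --c--> {A, B, C, D}  [seen]
{A, B, D} --a--> {A, B, D, E}  [seen]
{A, B, D} --b--> {B, C, D, E}  [seen]
{A, B, D} --c--> {A, B, C, D}  [seen]
{A, B, D, E} --a--> {A, B, C, D, E}  [seen]
{A, B, D, E} --b--> {A, B, C, D, E}  [seen]
{A, B, D, E} --c--> {A, B, C, D}  [seen]
{B, C, D} --a--> {A, B, C, D, E}  [seen]
{B, C, D} --b--> ∅  [seen]
{B, C, D} --c--> {C, D}  [seen]
Reachable DFA states: {A}, {D}, {B, C, D, E}, {A, B}, {A, D, E}, ∅, {A, B, C, D, E}, {A, D}, {C, D}, {B, D}, {A, B, C}, {A, C, D, E}, {A, B, C, D}, {A, B, D}, {A, B, D, E}, {B, C, D}.

16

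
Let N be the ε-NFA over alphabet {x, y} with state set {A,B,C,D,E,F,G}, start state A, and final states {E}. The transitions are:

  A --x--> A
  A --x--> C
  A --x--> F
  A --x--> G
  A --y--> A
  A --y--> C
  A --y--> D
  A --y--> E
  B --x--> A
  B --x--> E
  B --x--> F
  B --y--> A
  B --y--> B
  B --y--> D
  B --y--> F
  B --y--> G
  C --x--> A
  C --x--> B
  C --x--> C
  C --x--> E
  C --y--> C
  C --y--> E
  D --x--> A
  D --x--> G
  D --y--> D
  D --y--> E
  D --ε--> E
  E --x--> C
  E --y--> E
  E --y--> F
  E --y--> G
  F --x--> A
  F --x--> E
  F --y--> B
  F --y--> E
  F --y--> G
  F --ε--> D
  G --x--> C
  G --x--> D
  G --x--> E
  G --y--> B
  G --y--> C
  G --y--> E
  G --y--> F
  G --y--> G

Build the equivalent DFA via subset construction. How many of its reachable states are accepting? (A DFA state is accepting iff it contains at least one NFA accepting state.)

3

Start state of the DFA: {A} (ε-closure of the NFA start).
{A} --x--> {A,C,D,E,F,G}  [new]
{A} --y--> {A,C,D,E}  [new]
{A,C,D,E,F,G} --x--> {A,B,C,D,E,F,G}  [new]
{A,C,D,E,F,G} --y--> {A,B,C,D,E,F,G}  [seen]
{A,C,D,E} --x--> {A,B,C,D,E,F,G}  [seen]
{A,C,D,E} --y--> {A,C,D,E,F,G}  [seen]
{A,B,C,D,E,F,G} --x--> {A,B,C,D,E,F,G}  [seen]
{A,B,C,D,E,F,G} --y--> {A,B,C,D,E,F,G}  [seen]
Reachable DFA states: {A}, {A,C,D,E,F,G}, {A,C,D,E}, {A,B,C,D,E,F,G}.
Accepting DFA states (contain an NFA accepting state): {A,C,D,E,F,G}, {A,C,D,E}, {A,B,C,D,E,F,G}.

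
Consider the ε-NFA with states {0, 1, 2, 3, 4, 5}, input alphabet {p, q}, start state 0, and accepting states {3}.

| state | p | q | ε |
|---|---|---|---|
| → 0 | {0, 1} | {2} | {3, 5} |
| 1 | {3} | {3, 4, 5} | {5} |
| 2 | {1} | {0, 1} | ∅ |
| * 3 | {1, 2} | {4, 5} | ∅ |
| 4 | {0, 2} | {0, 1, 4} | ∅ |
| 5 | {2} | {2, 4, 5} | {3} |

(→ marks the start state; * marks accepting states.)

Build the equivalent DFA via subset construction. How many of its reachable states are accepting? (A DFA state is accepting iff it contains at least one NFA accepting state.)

4

Start state of the DFA: {0, 3, 5} (ε-closure of the NFA start).
{0, 3, 5} --p--> {0, 1, 2, 3, 5}  [new]
{0, 3, 5} --q--> {2, 3, 4, 5}  [new]
{0, 1, 2, 3, 5} --p--> {0, 1, 2, 3, 5}  [seen]
{0, 1, 2, 3, 5} --q--> {0, 1, 2, 3, 4, 5}  [new]
{2, 3, 4, 5} --p--> {0, 1, 2, 3, 5}  [seen]
{2, 3, 4, 5} --q--> {0, 1, 2, 3, 4, 5}  [seen]
{0, 1, 2, 3, 4, 5} --p--> {0, 1, 2, 3, 5}  [seen]
{0, 1, 2, 3, 4, 5} --q--> {0, 1, 2, 3, 4, 5}  [seen]
Reachable DFA states: {0, 3, 5}, {0, 1, 2, 3, 5}, {2, 3, 4, 5}, {0, 1, 2, 3, 4, 5}.
Accepting DFA states (contain an NFA accepting state): {0, 3, 5}, {0, 1, 2, 3, 5}, {2, 3, 4, 5}, {0, 1, 2, 3, 4, 5}.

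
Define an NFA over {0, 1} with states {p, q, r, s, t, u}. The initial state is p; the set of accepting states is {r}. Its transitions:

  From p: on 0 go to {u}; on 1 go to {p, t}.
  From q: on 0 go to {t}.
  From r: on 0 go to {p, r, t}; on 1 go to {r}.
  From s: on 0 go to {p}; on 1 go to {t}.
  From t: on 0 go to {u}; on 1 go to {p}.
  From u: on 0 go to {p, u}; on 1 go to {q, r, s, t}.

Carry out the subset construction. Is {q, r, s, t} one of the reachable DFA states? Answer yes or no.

yes

Start state of the DFA: {p}.
{p} --0--> {u}  [new]
{p} --1--> {p, t}  [new]
{u} --0--> {p, u}  [new]
{u} --1--> {q, r, s, t}  [new]
{p, t} --0--> {u}  [seen]
{p, t} --1--> {p, t}  [seen]
{p, u} --0--> {p, u}  [seen]
{p, u} --1--> {p, q, r, s, t}  [new]
{q, r, s, t} --0--> {p, r, t, u}  [new]
{q, r, s, t} --1--> {p, r, t}  [new]
{p, q, r, s, t} --0--> {p, r, t, u}  [seen]
{p, q, r, s, t} --1--> {p, r, t}  [seen]
{p, r, t, u} --0--> {p, r, t, u}  [seen]
{p, r, t, u} --1--> {p, q, r, s, t}  [seen]
{p, r, t} --0--> {p, r, t, u}  [seen]
{p, r, t} --1--> {p, r, t}  [seen]
Reachable DFA states: {p}, {u}, {p, t}, {p, u}, {q, r, s, t}, {p, q, r, s, t}, {p, r, t, u}, {p, r, t}.
{q, r, s, t} is among them.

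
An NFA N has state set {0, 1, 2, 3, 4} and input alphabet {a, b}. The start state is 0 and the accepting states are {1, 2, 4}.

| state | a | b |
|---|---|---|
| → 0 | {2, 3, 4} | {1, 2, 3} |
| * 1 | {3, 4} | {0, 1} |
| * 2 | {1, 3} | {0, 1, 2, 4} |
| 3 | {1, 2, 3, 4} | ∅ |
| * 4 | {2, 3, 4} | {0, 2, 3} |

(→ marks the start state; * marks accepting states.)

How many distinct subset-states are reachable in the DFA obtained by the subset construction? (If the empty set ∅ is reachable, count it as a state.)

6

Start state of the DFA: {0}.
{0} --a--> {2, 3, 4}  [new]
{0} --b--> {1, 2, 3}  [new]
{2, 3, 4} --a--> {1, 2, 3, 4}  [new]
{2, 3, 4} --b--> {0, 1, 2, 3, 4}  [new]
{1, 2, 3} --a--> {1, 2, 3, 4}  [seen]
{1, 2, 3} --b--> {0, 1, 2, 4}  [new]
{1, 2, 3, 4} --a--> {1, 2, 3, 4}  [seen]
{1, 2, 3, 4} --b--> {0, 1, 2, 3, 4}  [seen]
{0, 1, 2, 3, 4} --a--> {1, 2, 3, 4}  [seen]
{0, 1, 2, 3, 4} --b--> {0, 1, 2, 3, 4}  [seen]
{0, 1, 2, 4} --a--> {1, 2, 3, 4}  [seen]
{0, 1, 2, 4} --b--> {0, 1, 2, 3, 4}  [seen]
Reachable DFA states: {0}, {2, 3, 4}, {1, 2, 3}, {1, 2, 3, 4}, {0, 1, 2, 3, 4}, {0, 1, 2, 4}.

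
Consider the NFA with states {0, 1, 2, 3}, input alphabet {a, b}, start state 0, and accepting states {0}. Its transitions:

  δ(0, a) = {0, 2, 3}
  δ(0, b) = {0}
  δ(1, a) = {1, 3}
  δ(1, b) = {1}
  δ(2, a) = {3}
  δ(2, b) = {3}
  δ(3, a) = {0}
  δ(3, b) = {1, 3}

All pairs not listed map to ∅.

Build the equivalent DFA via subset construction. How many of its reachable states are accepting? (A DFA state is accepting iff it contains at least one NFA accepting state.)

Start state of the DFA: {0}.
{0} --a--> {0, 2, 3}  [new]
{0} --b--> {0}  [seen]
{0, 2, 3} --a--> {0, 2, 3}  [seen]
{0, 2, 3} --b--> {0, 1, 3}  [new]
{0, 1, 3} --a--> {0, 1, 2, 3}  [new]
{0, 1, 3} --b--> {0, 1, 3}  [seen]
{0, 1, 2, 3} --a--> {0, 1, 2, 3}  [seen]
{0, 1, 2, 3} --b--> {0, 1, 3}  [seen]
Reachable DFA states: {0}, {0, 2, 3}, {0, 1, 3}, {0, 1, 2, 3}.
Accepting DFA states (contain an NFA accepting state): {0}, {0, 2, 3}, {0, 1, 3}, {0, 1, 2, 3}.

4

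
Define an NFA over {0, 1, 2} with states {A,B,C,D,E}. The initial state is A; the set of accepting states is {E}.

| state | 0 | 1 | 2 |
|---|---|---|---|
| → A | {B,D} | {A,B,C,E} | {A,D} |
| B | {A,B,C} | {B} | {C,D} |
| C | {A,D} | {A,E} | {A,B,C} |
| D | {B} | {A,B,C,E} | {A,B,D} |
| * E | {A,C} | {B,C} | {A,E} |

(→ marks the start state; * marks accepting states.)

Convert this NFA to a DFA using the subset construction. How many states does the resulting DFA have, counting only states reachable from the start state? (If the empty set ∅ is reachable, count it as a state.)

Start state of the DFA: {A}.
{A} --0--> {B,D}  [new]
{A} --1--> {A,B,C,E}  [new]
{A} --2--> {A,D}  [new]
{B,D} --0--> {A,B,C}  [new]
{B,D} --1--> {A,B,C,E}  [seen]
{B,D} --2--> {A,B,C,D}  [new]
{A,B,C,E} --0--> {A,B,C,D}  [seen]
{A,B,C,E} --1--> {A,B,C,E}  [seen]
{A,B,C,E} --2--> {A,B,C,D,E}  [new]
{A,D} --0--> {B,D}  [seen]
{A,D} --1--> {A,B,C,E}  [seen]
{A,D} --2--> {A,B,D}  [new]
{A,B,C} --0--> {A,B,C,D}  [seen]
{A,B,C} --1--> {A,B,C,E}  [seen]
{A,B,C} --2--> {A,B,C,D}  [seen]
{A,B,C,D} --0--> {A,B,C,D}  [seen]
{A,B,C,D} --1--> {A,B,C,E}  [seen]
{A,B,C,D} --2--> {A,B,C,D}  [seen]
{A,B,C,D,E} --0--> {A,B,C,D}  [seen]
{A,B,C,D,E} --1--> {A,B,C,E}  [seen]
{A,B,C,D,E} --2--> {A,B,C,D,E}  [seen]
{A,B,D} --0--> {A,B,C,D}  [seen]
{A,B,D} --1--> {A,B,C,E}  [seen]
{A,B,D} --2--> {A,B,C,D}  [seen]
Reachable DFA states: {A}, {B,D}, {A,B,C,E}, {A,D}, {A,B,C}, {A,B,C,D}, {A,B,C,D,E}, {A,B,D}.

8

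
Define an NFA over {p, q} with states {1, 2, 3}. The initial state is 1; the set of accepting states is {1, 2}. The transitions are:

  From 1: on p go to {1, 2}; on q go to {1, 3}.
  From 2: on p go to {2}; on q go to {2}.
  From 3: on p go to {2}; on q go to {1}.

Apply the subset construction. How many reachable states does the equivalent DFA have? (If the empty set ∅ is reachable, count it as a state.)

Start state of the DFA: {1}.
{1} --p--> {1, 2}  [new]
{1} --q--> {1, 3}  [new]
{1, 2} --p--> {1, 2}  [seen]
{1, 2} --q--> {1, 2, 3}  [new]
{1, 3} --p--> {1, 2}  [seen]
{1, 3} --q--> {1, 3}  [seen]
{1, 2, 3} --p--> {1, 2}  [seen]
{1, 2, 3} --q--> {1, 2, 3}  [seen]
Reachable DFA states: {1}, {1, 2}, {1, 3}, {1, 2, 3}.

4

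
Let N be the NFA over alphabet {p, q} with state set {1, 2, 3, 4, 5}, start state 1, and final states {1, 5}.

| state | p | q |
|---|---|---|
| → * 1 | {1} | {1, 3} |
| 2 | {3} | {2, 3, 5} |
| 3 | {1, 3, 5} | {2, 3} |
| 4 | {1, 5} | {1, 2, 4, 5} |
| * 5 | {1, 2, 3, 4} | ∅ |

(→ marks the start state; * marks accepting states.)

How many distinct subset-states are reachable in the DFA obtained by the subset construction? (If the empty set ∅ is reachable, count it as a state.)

6

Start state of the DFA: {1}.
{1} --p--> {1}  [seen]
{1} --q--> {1, 3}  [new]
{1, 3} --p--> {1, 3, 5}  [new]
{1, 3} --q--> {1, 2, 3}  [new]
{1, 3, 5} --p--> {1, 2, 3, 4, 5}  [new]
{1, 3, 5} --q--> {1, 2, 3}  [seen]
{1, 2, 3} --p--> {1, 3, 5}  [seen]
{1, 2, 3} --q--> {1, 2, 3, 5}  [new]
{1, 2, 3, 4, 5} --p--> {1, 2, 3, 4, 5}  [seen]
{1, 2, 3, 4, 5} --q--> {1, 2, 3, 4, 5}  [seen]
{1, 2, 3, 5} --p--> {1, 2, 3, 4, 5}  [seen]
{1, 2, 3, 5} --q--> {1, 2, 3, 5}  [seen]
Reachable DFA states: {1}, {1, 3}, {1, 3, 5}, {1, 2, 3}, {1, 2, 3, 4, 5}, {1, 2, 3, 5}.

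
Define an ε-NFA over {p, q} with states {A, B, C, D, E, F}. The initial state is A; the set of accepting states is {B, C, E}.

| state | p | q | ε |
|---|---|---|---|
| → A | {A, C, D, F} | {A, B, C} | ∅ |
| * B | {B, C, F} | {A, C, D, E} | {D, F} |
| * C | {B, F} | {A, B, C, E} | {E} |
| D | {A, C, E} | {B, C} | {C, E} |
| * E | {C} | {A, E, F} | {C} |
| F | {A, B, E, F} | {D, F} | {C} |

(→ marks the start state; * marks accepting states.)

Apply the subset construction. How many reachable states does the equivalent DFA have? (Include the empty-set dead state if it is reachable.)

Start state of the DFA: {A} (ε-closure of the NFA start).
{A} --p--> {A, C, D, E, F}  [new]
{A} --q--> {A, B, C, D, E, F}  [new]
{A, C, D, E, F} --p--> {A, B, C, D, E, F}  [seen]
{A, C, D, E, F} --q--> {A, B, C, D, E, F}  [seen]
{A, B, C, D, E, F} --p--> {A, B, C, D, E, F}  [seen]
{A, B, C, D, E, F} --q--> {A, B, C, D, E, F}  [seen]
Reachable DFA states: {A}, {A, C, D, E, F}, {A, B, C, D, E, F}.

3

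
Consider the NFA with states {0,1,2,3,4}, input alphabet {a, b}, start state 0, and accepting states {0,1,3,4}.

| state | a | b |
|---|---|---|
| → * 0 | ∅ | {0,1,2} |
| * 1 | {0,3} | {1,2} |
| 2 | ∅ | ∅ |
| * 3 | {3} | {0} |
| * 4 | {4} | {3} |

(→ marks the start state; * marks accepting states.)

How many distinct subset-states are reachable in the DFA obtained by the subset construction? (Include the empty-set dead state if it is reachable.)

Start state of the DFA: {0}.
{0} --a--> ∅  [new]
{0} --b--> {0,1,2}  [new]
∅ --a--> ∅  [seen]
∅ --b--> ∅  [seen]
{0,1,2} --a--> {0,3}  [new]
{0,1,2} --b--> {0,1,2}  [seen]
{0,3} --a--> {3}  [new]
{0,3} --b--> {0,1,2}  [seen]
{3} --a--> {3}  [seen]
{3} --b--> {0}  [seen]
Reachable DFA states: {0}, ∅, {0,1,2}, {0,3}, {3}.

5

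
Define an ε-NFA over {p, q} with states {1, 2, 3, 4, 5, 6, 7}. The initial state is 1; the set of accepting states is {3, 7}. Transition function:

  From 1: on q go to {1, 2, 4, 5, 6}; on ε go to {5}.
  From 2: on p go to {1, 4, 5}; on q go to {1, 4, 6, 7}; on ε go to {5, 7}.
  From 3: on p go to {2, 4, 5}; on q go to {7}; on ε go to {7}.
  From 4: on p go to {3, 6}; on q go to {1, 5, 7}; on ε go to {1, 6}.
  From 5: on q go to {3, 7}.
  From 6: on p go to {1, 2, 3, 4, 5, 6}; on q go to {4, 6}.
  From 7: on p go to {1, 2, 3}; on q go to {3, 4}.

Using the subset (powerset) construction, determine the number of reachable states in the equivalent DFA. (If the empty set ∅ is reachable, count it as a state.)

Start state of the DFA: {1, 5} (ε-closure of the NFA start).
{1, 5} --p--> ∅  [new]
{1, 5} --q--> {1, 2, 3, 4, 5, 6, 7}  [new]
∅ --p--> ∅  [seen]
∅ --q--> ∅  [seen]
{1, 2, 3, 4, 5, 6, 7} --p--> {1, 2, 3, 4, 5, 6, 7}  [seen]
{1, 2, 3, 4, 5, 6, 7} --q--> {1, 2, 3, 4, 5, 6, 7}  [seen]
Reachable DFA states: {1, 5}, ∅, {1, 2, 3, 4, 5, 6, 7}.

3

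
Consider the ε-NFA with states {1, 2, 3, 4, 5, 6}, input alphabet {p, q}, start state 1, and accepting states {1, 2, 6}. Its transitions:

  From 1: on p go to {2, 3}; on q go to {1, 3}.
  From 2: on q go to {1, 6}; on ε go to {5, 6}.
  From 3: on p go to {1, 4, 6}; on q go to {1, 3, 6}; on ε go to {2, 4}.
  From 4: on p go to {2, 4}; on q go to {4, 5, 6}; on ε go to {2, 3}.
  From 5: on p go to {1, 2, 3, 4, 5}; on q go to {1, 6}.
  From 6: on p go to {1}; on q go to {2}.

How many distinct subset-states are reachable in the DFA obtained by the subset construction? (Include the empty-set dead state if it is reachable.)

Start state of the DFA: {1} (ε-closure of the NFA start).
{1} --p--> {2, 3, 4, 5, 6}  [new]
{1} --q--> {1, 2, 3, 4, 5, 6}  [new]
{2, 3, 4, 5, 6} --p--> {1, 2, 3, 4, 5, 6}  [seen]
{2, 3, 4, 5, 6} --q--> {1, 2, 3, 4, 5, 6}  [seen]
{1, 2, 3, 4, 5, 6} --p--> {1, 2, 3, 4, 5, 6}  [seen]
{1, 2, 3, 4, 5, 6} --q--> {1, 2, 3, 4, 5, 6}  [seen]
Reachable DFA states: {1}, {2, 3, 4, 5, 6}, {1, 2, 3, 4, 5, 6}.

3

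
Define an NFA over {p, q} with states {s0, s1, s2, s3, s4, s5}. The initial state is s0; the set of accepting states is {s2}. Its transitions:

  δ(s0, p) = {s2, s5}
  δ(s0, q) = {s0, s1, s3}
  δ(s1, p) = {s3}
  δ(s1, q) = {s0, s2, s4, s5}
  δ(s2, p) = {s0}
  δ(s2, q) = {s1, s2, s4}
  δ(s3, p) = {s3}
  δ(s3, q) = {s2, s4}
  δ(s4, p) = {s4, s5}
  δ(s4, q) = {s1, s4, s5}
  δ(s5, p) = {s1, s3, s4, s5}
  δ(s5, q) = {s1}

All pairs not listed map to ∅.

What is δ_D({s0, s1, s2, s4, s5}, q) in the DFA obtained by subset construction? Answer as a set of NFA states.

{s0, s1, s2, s3, s4, s5}

δ(s0,q) = {s0, s1, s3}; δ(s1,q) = {s0, s2, s4, s5}; δ(s2,q) = {s1, s2, s4}; δ(s4,q) = {s1, s4, s5}; δ(s5,q) = {s1}.
Union: {s0, s1, s2, s3, s4, s5}.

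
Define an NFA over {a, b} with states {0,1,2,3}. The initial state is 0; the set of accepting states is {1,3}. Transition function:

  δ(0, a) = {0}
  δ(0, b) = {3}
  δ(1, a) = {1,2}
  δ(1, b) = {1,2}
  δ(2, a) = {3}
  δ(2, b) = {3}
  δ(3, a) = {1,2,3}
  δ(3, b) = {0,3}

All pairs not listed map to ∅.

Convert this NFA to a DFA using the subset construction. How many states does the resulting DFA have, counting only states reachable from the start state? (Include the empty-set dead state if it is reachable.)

5

Start state of the DFA: {0}.
{0} --a--> {0}  [seen]
{0} --b--> {3}  [new]
{3} --a--> {1,2,3}  [new]
{3} --b--> {0,3}  [new]
{1,2,3} --a--> {1,2,3}  [seen]
{1,2,3} --b--> {0,1,2,3}  [new]
{0,3} --a--> {0,1,2,3}  [seen]
{0,3} --b--> {0,3}  [seen]
{0,1,2,3} --a--> {0,1,2,3}  [seen]
{0,1,2,3} --b--> {0,1,2,3}  [seen]
Reachable DFA states: {0}, {3}, {1,2,3}, {0,3}, {0,1,2,3}.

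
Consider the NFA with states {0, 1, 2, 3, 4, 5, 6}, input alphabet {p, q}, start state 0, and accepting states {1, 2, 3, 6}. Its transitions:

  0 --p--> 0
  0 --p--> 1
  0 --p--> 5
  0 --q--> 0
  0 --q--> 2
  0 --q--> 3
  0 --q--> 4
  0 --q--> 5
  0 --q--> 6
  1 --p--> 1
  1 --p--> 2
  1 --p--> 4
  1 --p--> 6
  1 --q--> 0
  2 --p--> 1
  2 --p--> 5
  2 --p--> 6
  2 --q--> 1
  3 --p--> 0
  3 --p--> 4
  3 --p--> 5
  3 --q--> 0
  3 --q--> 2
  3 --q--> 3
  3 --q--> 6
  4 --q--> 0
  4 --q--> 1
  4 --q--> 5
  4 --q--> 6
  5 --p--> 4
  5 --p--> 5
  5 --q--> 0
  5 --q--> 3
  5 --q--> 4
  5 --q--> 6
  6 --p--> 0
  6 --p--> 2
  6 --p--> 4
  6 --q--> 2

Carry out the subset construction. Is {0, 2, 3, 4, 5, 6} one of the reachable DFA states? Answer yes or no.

yes

Start state of the DFA: {0}.
{0} --p--> {0, 1, 5}  [new]
{0} --q--> {0, 2, 3, 4, 5, 6}  [new]
{0, 1, 5} --p--> {0, 1, 2, 4, 5, 6}  [new]
{0, 1, 5} --q--> {0, 2, 3, 4, 5, 6}  [seen]
{0, 2, 3, 4, 5, 6} --p--> {0, 1, 2, 4, 5, 6}  [seen]
{0, 2, 3, 4, 5, 6} --q--> {0, 1, 2, 3, 4, 5, 6}  [new]
{0, 1, 2, 4, 5, 6} --p--> {0, 1, 2, 4, 5, 6}  [seen]
{0, 1, 2, 4, 5, 6} --q--> {0, 1, 2, 3, 4, 5, 6}  [seen]
{0, 1, 2, 3, 4, 5, 6} --p--> {0, 1, 2, 4, 5, 6}  [seen]
{0, 1, 2, 3, 4, 5, 6} --q--> {0, 1, 2, 3, 4, 5, 6}  [seen]
Reachable DFA states: {0}, {0, 1, 5}, {0, 2, 3, 4, 5, 6}, {0, 1, 2, 4, 5, 6}, {0, 1, 2, 3, 4, 5, 6}.
{0, 2, 3, 4, 5, 6} is among them.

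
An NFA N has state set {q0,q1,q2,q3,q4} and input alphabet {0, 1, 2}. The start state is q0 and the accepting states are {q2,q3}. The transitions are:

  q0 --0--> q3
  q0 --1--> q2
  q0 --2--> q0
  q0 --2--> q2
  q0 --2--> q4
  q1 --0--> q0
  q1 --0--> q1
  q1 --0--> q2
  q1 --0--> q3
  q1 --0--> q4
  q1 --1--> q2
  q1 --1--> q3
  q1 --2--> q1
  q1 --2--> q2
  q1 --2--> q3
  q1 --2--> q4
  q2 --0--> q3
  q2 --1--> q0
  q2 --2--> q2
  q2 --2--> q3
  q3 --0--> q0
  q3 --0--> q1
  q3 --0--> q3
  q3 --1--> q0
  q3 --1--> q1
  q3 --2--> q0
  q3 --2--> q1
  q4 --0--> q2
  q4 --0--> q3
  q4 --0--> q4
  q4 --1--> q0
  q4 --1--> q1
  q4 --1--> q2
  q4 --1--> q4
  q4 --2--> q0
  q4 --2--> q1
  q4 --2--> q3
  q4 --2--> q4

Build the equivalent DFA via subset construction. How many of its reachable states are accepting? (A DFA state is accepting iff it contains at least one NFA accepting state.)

9

Start state of the DFA: {q0}.
{q0} --0--> {q3}  [new]
{q0} --1--> {q2}  [new]
{q0} --2--> {q0,q2,q4}  [new]
{q3} --0--> {q0,q1,q3}  [new]
{q3} --1--> {q0,q1}  [new]
{q3} --2--> {q0,q1}  [seen]
{q2} --0--> {q3}  [seen]
{q2} --1--> {q0}  [seen]
{q2} --2--> {q2,q3}  [new]
{q0,q2,q4} --0--> {q2,q3,q4}  [new]
{q0,q2,q4} --1--> {q0,q1,q2,q4}  [new]
{q0,q2,q4} --2--> {q0,q1,q2,q3,q4}  [new]
{q0,q1,q3} --0--> {q0,q1,q2,q3,q4}  [seen]
{q0,q1,q3} --1--> {q0,q1,q2,q3}  [new]
{q0,q1,q3} --2--> {q0,q1,q2,q3,q4}  [seen]
{q0,q1} --0--> {q0,q1,q2,q3,q4}  [seen]
{q0,q1} --1--> {q2,q3}  [seen]
{q0,q1} --2--> {q0,q1,q2,q3,q4}  [seen]
{q2,q3} --0--> {q0,q1,q3}  [seen]
{q2,q3} --1--> {q0,q1}  [seen]
{q2,q3} --2--> {q0,q1,q2,q3}  [seen]
{q2,q3,q4} --0--> {q0,q1,q2,q3,q4}  [seen]
{q2,q3,q4} --1--> {q0,q1,q2,q4}  [seen]
{q2,q3,q4} --2--> {q0,q1,q2,q3,q4}  [seen]
{q0,q1,q2,q4} --0--> {q0,q1,q2,q3,q4}  [seen]
{q0,q1,q2,q4} --1--> {q0,q1,q2,q3,q4}  [seen]
{q0,q1,q2,q4} --2--> {q0,q1,q2,q3,q4}  [seen]
{q0,q1,q2,q3,q4} --0--> {q0,q1,q2,q3,q4}  [seen]
{q0,q1,q2,q3,q4} --1--> {q0,q1,q2,q3,q4}  [seen]
{q0,q1,q2,q3,q4} --2--> {q0,q1,q2,q3,q4}  [seen]
{q0,q1,q2,q3} --0--> {q0,q1,q2,q3,q4}  [seen]
{q0,q1,q2,q3} --1--> {q0,q1,q2,q3}  [seen]
{q0,q1,q2,q3} --2--> {q0,q1,q2,q3,q4}  [seen]
Reachable DFA states: {q0}, {q3}, {q2}, {q0,q2,q4}, {q0,q1,q3}, {q0,q1}, {q2,q3}, {q2,q3,q4}, {q0,q1,q2,q4}, {q0,q1,q2,q3,q4}, {q0,q1,q2,q3}.
Accepting DFA states (contain an NFA accepting state): {q3}, {q2}, {q0,q2,q4}, {q0,q1,q3}, {q2,q3}, {q2,q3,q4}, {q0,q1,q2,q4}, {q0,q1,q2,q3,q4}, {q0,q1,q2,q3}.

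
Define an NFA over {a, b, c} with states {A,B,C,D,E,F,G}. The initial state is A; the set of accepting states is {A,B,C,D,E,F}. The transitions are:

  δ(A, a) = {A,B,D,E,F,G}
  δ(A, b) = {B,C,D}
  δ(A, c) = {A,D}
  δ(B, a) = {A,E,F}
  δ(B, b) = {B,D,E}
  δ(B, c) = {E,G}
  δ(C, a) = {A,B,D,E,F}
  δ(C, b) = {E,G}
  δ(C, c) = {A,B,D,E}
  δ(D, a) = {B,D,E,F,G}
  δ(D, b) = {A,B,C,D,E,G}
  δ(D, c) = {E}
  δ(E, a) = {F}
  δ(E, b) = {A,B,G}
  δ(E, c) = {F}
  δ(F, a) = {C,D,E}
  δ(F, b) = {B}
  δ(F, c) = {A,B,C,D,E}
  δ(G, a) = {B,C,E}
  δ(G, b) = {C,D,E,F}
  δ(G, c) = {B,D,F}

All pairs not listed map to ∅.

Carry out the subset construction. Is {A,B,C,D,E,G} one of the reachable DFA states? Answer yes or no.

yes

Start state of the DFA: {A}.
{A} --a--> {A,B,D,E,F,G}  [new]
{A} --b--> {B,C,D}  [new]
{A} --c--> {A,D}  [new]
{A,B,D,E,F,G} --a--> {A,B,C,D,E,F,G}  [new]
{A,B,D,E,F,G} --b--> {A,B,C,D,E,F,G}  [seen]
{A,B,D,E,F,G} --c--> {A,B,C,D,E,F,G}  [seen]
{B,C,D} --a--> {A,B,D,E,F,G}  [seen]
{B,C,D} --b--> {A,B,C,D,E,G}  [new]
{B,C,D} --c--> {A,B,D,E,G}  [new]
{A,D} --a--> {A,B,D,E,F,G}  [seen]
{A,D} --b--> {A,B,C,D,E,G}  [seen]
{A,D} --c--> {A,D,E}  [new]
{A,B,C,D,E,F,G} --a--> {A,B,C,D,E,F,G}  [seen]
{A,B,C,D,E,F,G} --b--> {A,B,C,D,E,F,G}  [seen]
{A,B,C,D,E,F,G} --c--> {A,B,C,D,E,F,G}  [seen]
{A,B,C,D,E,G} --a--> {A,B,C,D,E,F,G}  [seen]
{A,B,C,D,E,G} --b--> {A,B,C,D,E,F,G}  [seen]
{A,B,C,D,E,G} --c--> {A,B,D,E,F,G}  [seen]
{A,B,D,E,G} --a--> {A,B,C,D,E,F,G}  [seen]
{A,B,D,E,G} --b--> {A,B,C,D,E,F,G}  [seen]
{A,B,D,E,G} --c--> {A,B,D,E,F,G}  [seen]
{A,D,E} --a--> {A,B,D,E,F,G}  [seen]
{A,D,E} --b--> {A,B,C,D,E,G}  [seen]
{A,D,E} --c--> {A,D,E,F}  [new]
{A,D,E,F} --a--> {A,B,C,D,E,F,G}  [seen]
{A,D,E,F} --b--> {A,B,C,D,E,G}  [seen]
{A,D,E,F} --c--> {A,B,C,D,E,F}  [new]
{A,B,C,D,E,F} --a--> {A,B,C,D,E,F,G}  [seen]
{A,B,C,D,E,F} --b--> {A,B,C,D,E,G}  [seen]
{A,B,C,D,E,F} --c--> {A,B,C,D,E,F,G}  [seen]
Reachable DFA states: {A}, {A,B,D,E,F,G}, {B,C,D}, {A,D}, {A,B,C,D,E,F,G}, {A,B,C,D,E,G}, {A,B,D,E,G}, {A,D,E}, {A,D,E,F}, {A,B,C,D,E,F}.
{A,B,C,D,E,G} is among them.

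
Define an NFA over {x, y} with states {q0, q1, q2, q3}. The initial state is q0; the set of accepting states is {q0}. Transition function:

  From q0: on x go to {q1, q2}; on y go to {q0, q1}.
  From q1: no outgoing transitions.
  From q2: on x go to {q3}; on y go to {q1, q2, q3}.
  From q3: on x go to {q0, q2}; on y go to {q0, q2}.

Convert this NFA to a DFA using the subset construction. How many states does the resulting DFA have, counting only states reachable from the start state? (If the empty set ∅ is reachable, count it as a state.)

8

Start state of the DFA: {q0}.
{q0} --x--> {q1, q2}  [new]
{q0} --y--> {q0, q1}  [new]
{q1, q2} --x--> {q3}  [new]
{q1, q2} --y--> {q1, q2, q3}  [new]
{q0, q1} --x--> {q1, q2}  [seen]
{q0, q1} --y--> {q0, q1}  [seen]
{q3} --x--> {q0, q2}  [new]
{q3} --y--> {q0, q2}  [seen]
{q1, q2, q3} --x--> {q0, q2, q3}  [new]
{q1, q2, q3} --y--> {q0, q1, q2, q3}  [new]
{q0, q2} --x--> {q1, q2, q3}  [seen]
{q0, q2} --y--> {q0, q1, q2, q3}  [seen]
{q0, q2, q3} --x--> {q0, q1, q2, q3}  [seen]
{q0, q2, q3} --y--> {q0, q1, q2, q3}  [seen]
{q0, q1, q2, q3} --x--> {q0, q1, q2, q3}  [seen]
{q0, q1, q2, q3} --y--> {q0, q1, q2, q3}  [seen]
Reachable DFA states: {q0}, {q1, q2}, {q0, q1}, {q3}, {q1, q2, q3}, {q0, q2}, {q0, q2, q3}, {q0, q1, q2, q3}.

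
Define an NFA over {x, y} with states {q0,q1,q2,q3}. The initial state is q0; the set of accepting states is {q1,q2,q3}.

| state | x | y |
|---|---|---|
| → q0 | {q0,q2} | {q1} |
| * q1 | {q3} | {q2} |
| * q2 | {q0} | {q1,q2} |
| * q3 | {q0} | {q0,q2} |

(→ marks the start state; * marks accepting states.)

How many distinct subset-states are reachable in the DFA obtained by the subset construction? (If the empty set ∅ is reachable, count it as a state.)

Start state of the DFA: {q0}.
{q0} --x--> {q0,q2}  [new]
{q0} --y--> {q1}  [new]
{q0,q2} --x--> {q0,q2}  [seen]
{q0,q2} --y--> {q1,q2}  [new]
{q1} --x--> {q3}  [new]
{q1} --y--> {q2}  [new]
{q1,q2} --x--> {q0,q3}  [new]
{q1,q2} --y--> {q1,q2}  [seen]
{q3} --x--> {q0}  [seen]
{q3} --y--> {q0,q2}  [seen]
{q2} --x--> {q0}  [seen]
{q2} --y--> {q1,q2}  [seen]
{q0,q3} --x--> {q0,q2}  [seen]
{q0,q3} --y--> {q0,q1,q2}  [new]
{q0,q1,q2} --x--> {q0,q2,q3}  [new]
{q0,q1,q2} --y--> {q1,q2}  [seen]
{q0,q2,q3} --x--> {q0,q2}  [seen]
{q0,q2,q3} --y--> {q0,q1,q2}  [seen]
Reachable DFA states: {q0}, {q0,q2}, {q1}, {q1,q2}, {q3}, {q2}, {q0,q3}, {q0,q1,q2}, {q0,q2,q3}.

9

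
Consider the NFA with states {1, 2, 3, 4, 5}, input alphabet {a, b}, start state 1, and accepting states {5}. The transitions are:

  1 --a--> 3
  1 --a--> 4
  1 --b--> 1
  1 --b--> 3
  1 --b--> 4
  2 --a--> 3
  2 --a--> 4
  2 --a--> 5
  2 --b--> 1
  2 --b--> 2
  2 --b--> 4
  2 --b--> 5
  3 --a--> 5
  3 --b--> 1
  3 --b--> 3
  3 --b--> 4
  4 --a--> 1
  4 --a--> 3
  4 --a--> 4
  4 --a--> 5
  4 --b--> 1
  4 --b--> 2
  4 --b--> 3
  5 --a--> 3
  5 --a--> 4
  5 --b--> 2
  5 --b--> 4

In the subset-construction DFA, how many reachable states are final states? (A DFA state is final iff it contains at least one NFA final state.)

Start state of the DFA: {1}.
{1} --a--> {3, 4}  [new]
{1} --b--> {1, 3, 4}  [new]
{3, 4} --a--> {1, 3, 4, 5}  [new]
{3, 4} --b--> {1, 2, 3, 4}  [new]
{1, 3, 4} --a--> {1, 3, 4, 5}  [seen]
{1, 3, 4} --b--> {1, 2, 3, 4}  [seen]
{1, 3, 4, 5} --a--> {1, 3, 4, 5}  [seen]
{1, 3, 4, 5} --b--> {1, 2, 3, 4}  [seen]
{1, 2, 3, 4} --a--> {1, 3, 4, 5}  [seen]
{1, 2, 3, 4} --b--> {1, 2, 3, 4, 5}  [new]
{1, 2, 3, 4, 5} --a--> {1, 3, 4, 5}  [seen]
{1, 2, 3, 4, 5} --b--> {1, 2, 3, 4, 5}  [seen]
Reachable DFA states: {1}, {3, 4}, {1, 3, 4}, {1, 3, 4, 5}, {1, 2, 3, 4}, {1, 2, 3, 4, 5}.
Accepting DFA states (contain an NFA accepting state): {1, 3, 4, 5}, {1, 2, 3, 4, 5}.

2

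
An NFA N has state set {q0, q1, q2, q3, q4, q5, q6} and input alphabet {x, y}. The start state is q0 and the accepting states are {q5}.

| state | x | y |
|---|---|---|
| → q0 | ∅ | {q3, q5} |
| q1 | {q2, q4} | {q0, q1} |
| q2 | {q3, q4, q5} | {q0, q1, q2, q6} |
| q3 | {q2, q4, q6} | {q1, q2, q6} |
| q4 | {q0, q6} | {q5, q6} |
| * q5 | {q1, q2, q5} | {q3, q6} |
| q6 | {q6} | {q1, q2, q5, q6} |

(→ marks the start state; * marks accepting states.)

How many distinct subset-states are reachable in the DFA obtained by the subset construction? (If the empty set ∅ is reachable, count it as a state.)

Start state of the DFA: {q0}.
{q0} --x--> ∅  [new]
{q0} --y--> {q3, q5}  [new]
∅ --x--> ∅  [seen]
∅ --y--> ∅  [seen]
{q3, q5} --x--> {q1, q2, q4, q5, q6}  [new]
{q3, q5} --y--> {q1, q2, q3, q6}  [new]
{q1, q2, q4, q5, q6} --x--> {q0, q1, q2, q3, q4, q5, q6}  [new]
{q1, q2, q4, q5, q6} --y--> {q0, q1, q2, q3, q5, q6}  [new]
{q1, q2, q3, q6} --x--> {q2, q3, q4, q5, q6}  [new]
{q1, q2, q3, q6} --y--> {q0, q1, q2, q5, q6}  [new]
{q0, q1, q2, q3, q4, q5, q6} --x--> {q0, q1, q2, q3, q4, q5, q6}  [seen]
{q0, q1, q2, q3, q4, q5, q6} --y--> {q0, q1, q2, q3, q5, q6}  [seen]
{q0, q1, q2, q3, q5, q6} --x--> {q1, q2, q3, q4, q5, q6}  [new]
{q0, q1, q2, q3, q5, q6} --y--> {q0, q1, q2, q3, q5, q6}  [seen]
{q2, q3, q4, q5, q6} --x--> {q0, q1, q2, q3, q4, q5, q6}  [seen]
{q2, q3, q4, q5, q6} --y--> {q0, q1, q2, q3, q5, q6}  [seen]
{q0, q1, q2, q5, q6} --x--> {q1, q2, q3, q4, q5, q6}  [seen]
{q0, q1, q2, q5, q6} --y--> {q0, q1, q2, q3, q5, q6}  [seen]
{q1, q2, q3, q4, q5, q6} --x--> {q0, q1, q2, q3, q4, q5, q6}  [seen]
{q1, q2, q3, q4, q5, q6} --y--> {q0, q1, q2, q3, q5, q6}  [seen]
Reachable DFA states: {q0}, ∅, {q3, q5}, {q1, q2, q4, q5, q6}, {q1, q2, q3, q6}, {q0, q1, q2, q3, q4, q5, q6}, {q0, q1, q2, q3, q5, q6}, {q2, q3, q4, q5, q6}, {q0, q1, q2, q5, q6}, {q1, q2, q3, q4, q5, q6}.

10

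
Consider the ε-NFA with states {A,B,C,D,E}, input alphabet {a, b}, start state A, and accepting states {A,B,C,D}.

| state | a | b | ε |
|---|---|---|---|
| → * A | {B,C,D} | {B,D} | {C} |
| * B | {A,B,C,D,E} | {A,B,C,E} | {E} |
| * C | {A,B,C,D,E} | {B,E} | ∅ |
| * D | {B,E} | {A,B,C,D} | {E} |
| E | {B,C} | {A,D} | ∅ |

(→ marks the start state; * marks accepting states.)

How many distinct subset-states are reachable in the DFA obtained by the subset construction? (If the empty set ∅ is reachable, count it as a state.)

Start state of the DFA: {A,C} (ε-closure of the NFA start).
{A,C} --a--> {A,B,C,D,E}  [new]
{A,C} --b--> {B,D,E}  [new]
{A,B,C,D,E} --a--> {A,B,C,D,E}  [seen]
{A,B,C,D,E} --b--> {A,B,C,D,E}  [seen]
{B,D,E} --a--> {A,B,C,D,E}  [seen]
{B,D,E} --b--> {A,B,C,D,E}  [seen]
Reachable DFA states: {A,C}, {A,B,C,D,E}, {B,D,E}.

3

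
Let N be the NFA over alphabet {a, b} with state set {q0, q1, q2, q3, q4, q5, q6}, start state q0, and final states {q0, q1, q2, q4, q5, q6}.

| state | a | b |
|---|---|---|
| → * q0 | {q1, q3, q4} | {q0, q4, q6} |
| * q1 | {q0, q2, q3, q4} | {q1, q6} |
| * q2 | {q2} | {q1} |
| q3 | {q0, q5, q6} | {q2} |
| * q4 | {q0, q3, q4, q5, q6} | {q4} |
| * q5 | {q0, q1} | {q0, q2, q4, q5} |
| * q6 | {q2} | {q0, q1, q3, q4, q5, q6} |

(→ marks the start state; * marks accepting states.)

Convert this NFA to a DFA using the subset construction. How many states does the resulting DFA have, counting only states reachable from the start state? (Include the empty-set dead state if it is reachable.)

Start state of the DFA: {q0}.
{q0} --a--> {q1, q3, q4}  [new]
{q0} --b--> {q0, q4, q6}  [new]
{q1, q3, q4} --a--> {q0, q2, q3, q4, q5, q6}  [new]
{q1, q3, q4} --b--> {q1, q2, q4, q6}  [new]
{q0, q4, q6} --a--> {q0, q1, q2, q3, q4, q5, q6}  [new]
{q0, q4, q6} --b--> {q0, q1, q3, q4, q5, q6}  [new]
{q0, q2, q3, q4, q5, q6} --a--> {q0, q1, q2, q3, q4, q5, q6}  [seen]
{q0, q2, q3, q4, q5, q6} --b--> {q0, q1, q2, q3, q4, q5, q6}  [seen]
{q1, q2, q4, q6} --a--> {q0, q2, q3, q4, q5, q6}  [seen]
{q1, q2, q4, q6} --b--> {q0, q1, q3, q4, q5, q6}  [seen]
{q0, q1, q2, q3, q4, q5, q6} --a--> {q0, q1, q2, q3, q4, q5, q6}  [seen]
{q0, q1, q2, q3, q4, q5, q6} --b--> {q0, q1, q2, q3, q4, q5, q6}  [seen]
{q0, q1, q3, q4, q5, q6} --a--> {q0, q1, q2, q3, q4, q5, q6}  [seen]
{q0, q1, q3, q4, q5, q6} --b--> {q0, q1, q2, q3, q4, q5, q6}  [seen]
Reachable DFA states: {q0}, {q1, q3, q4}, {q0, q4, q6}, {q0, q2, q3, q4, q5, q6}, {q1, q2, q4, q6}, {q0, q1, q2, q3, q4, q5, q6}, {q0, q1, q3, q4, q5, q6}.

7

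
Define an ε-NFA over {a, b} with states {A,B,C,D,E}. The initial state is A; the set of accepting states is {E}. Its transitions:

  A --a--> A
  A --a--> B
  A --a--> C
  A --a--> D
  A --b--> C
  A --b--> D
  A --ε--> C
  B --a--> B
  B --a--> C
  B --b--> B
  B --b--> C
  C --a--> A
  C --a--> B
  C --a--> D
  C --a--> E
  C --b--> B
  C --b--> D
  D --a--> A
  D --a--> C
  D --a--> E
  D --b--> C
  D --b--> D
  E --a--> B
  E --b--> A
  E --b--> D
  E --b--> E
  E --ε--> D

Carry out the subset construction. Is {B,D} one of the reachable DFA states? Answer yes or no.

no

Start state of the DFA: {A,C} (ε-closure of the NFA start).
{A,C} --a--> {A,B,C,D,E}  [new]
{A,C} --b--> {B,C,D}  [new]
{A,B,C,D,E} --a--> {A,B,C,D,E}  [seen]
{A,B,C,D,E} --b--> {A,B,C,D,E}  [seen]
{B,C,D} --a--> {A,B,C,D,E}  [seen]
{B,C,D} --b--> {B,C,D}  [seen]
Reachable DFA states: {A,C}, {A,B,C,D,E}, {B,C,D}.
{B,D} is not among them.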